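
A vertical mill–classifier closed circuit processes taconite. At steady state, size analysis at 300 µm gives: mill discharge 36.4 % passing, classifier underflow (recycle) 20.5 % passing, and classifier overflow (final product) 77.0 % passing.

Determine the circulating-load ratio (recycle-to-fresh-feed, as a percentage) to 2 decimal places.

Two-product formula at 300 µm:
r = (o − d)/(d − u)
r = (77.0 − 36.4)/(36.4 − 20.5) = 40.6/15.9 = 2.5535
CL = 100·r = 255.35 %

CL = 255.35 %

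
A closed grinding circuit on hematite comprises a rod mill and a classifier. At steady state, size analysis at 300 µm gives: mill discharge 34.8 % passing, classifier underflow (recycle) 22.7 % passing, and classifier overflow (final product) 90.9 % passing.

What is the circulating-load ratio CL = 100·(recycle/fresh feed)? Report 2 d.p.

Mass balance on the −300 µm fraction:
(1+r)d = ru + o → r = (o−d)/(d−u)
r = (90.9 − 34.8)/(34.8 − 22.7) = 56.1/12.1 = 4.6364
CL = 100·r = 463.64 %

CL = 463.64 %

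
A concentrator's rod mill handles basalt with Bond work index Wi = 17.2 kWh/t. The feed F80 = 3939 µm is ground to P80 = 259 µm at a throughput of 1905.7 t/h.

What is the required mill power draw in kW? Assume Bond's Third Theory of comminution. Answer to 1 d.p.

W_Bond = 10·Wi·(1/√P₈₀ − 1/√F₈₀)
W = 10·17.2·(1/√259 − 1/√3939) = 10·17.2·(0.046204) = 7.9470 kWh/t
Mill draw = 7.9470 × 1905.7 = 15144.6 kW

P = 15144.6 kW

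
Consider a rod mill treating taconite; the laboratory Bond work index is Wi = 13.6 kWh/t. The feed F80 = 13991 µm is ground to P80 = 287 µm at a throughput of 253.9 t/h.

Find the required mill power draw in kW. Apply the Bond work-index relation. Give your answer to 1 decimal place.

P = 1746.3 kW

W = 10 Wi (P80^-0.5 − F80^-0.5)
W = 10·13.6·(1/√287 − 1/√13991) = 10·13.6·(0.050574) = 6.8780 kWh/t
Power = W × throughput = 6.8780 kWh/t × 253.9 t/h = 1746.3 kW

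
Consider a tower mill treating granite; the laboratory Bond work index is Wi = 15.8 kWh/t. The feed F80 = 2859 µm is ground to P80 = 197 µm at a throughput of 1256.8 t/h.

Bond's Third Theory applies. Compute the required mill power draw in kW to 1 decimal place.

P = 10434.1 kW

W = 10 Wi / √P80 − 10 Wi / √F80
W = 10·15.8·(1/√197 − 1/√2859) = 10·15.8·(0.052545) = 8.3021 kWh/t
Power = W × throughput = 8.3021 kWh/t × 1256.8 t/h = 10434.1 kW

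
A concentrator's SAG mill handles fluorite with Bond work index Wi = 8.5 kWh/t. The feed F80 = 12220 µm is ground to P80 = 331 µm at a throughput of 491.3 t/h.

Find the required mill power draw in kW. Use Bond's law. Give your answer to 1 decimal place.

W = 10·Wi·[P80^(−½) − F80^(−½)]
W = 10·8.5·(1/√331 − 1/√12220) = 10·8.5·(0.045919) = 3.9031 kWh/t
Power = W × throughput = 3.9031 kWh/t × 491.3 t/h = 1917.6 kW

P = 1917.6 kW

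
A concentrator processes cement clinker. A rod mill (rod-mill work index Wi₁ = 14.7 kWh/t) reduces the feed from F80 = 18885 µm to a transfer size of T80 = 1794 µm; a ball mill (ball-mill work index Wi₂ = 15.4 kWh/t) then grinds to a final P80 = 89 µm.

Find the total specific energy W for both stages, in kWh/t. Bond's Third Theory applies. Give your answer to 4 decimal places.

W = 15.0890 kWh/t

W_Bond = 10·Wi·(1/√P₈₀ − 1/√F₈₀)
Stage 1 (18885→1794 µm, Wi₁=14.7): W₁ = 10·14.7·(0.023610 − 0.007277) = 2.4009 kWh/t
Stage 2 (1794→89 µm, Wi₂=15.4): W₂ = 10·15.4·(0.106000 − 0.023610) = 12.6881 kWh/t
W = W₁ + W₂ = 2.4009 + 12.6881 = 15.0890 kWh/t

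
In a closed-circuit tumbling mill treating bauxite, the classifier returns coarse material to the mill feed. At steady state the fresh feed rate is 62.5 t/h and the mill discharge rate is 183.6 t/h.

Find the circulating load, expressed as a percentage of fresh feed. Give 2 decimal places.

CL = 193.76 %

Steady state: M = F + R.
R = M − F = 183.6 − 62.5 = 121.1 t/h
CL = 100·R/F = 100·121.1/62.5 = 193.76 %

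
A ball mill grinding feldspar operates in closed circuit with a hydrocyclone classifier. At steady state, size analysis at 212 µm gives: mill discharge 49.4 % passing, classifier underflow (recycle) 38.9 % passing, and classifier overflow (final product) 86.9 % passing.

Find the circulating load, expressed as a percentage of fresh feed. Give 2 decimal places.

CL = 357.14 %

Mass balance on the −212 µm fraction:
(1+r)d = ru + o → r = (o−d)/(d−u)
r = (86.9 − 49.4)/(49.4 − 38.9) = 37.5/10.5 = 3.5714
CL = 100·r = 357.14 %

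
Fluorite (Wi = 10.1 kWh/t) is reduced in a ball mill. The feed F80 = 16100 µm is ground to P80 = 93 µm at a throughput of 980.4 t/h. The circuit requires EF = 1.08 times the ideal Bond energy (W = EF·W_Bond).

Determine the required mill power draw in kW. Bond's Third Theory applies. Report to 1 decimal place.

P = 10246.6 kW

W = 10·Wi·(P80^(-½) − F80^(-½))
W = 10·10.1·(1/√93 − 1/√16100) = 10·10.1·(0.095814) = 9.6772 kWh/t
W_actual = 1.08 × 9.6772 = 10.4514 kWh/t
Mill draw = 10.4514 × 980.4 = 10246.6 kW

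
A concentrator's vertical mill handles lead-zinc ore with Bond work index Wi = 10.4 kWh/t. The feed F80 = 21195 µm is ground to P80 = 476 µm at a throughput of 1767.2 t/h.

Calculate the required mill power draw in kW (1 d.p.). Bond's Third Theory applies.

Bond:  W = 10 Wi (1/√P − 1/√F)
W = 10·10.4·(1/√476 − 1/√21195) = 10·10.4·(0.038966) = 4.0525 kWh/t
P_mill = W·ṁ = 4.0525·1767.2 = 7161.5 kW

P = 7161.5 kW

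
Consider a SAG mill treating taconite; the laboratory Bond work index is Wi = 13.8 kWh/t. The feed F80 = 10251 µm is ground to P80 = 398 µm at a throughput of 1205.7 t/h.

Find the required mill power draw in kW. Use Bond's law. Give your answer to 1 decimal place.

P = 6696.8 kW

Bond: W = 10·Wi·(1/√P80 − 1/√F80)
W = 10·13.8·(1/√398 − 1/√10251) = 10·13.8·(0.040249) = 5.5543 kWh/t
P_mill = W·ṁ = 5.5543·1205.7 = 6696.8 kW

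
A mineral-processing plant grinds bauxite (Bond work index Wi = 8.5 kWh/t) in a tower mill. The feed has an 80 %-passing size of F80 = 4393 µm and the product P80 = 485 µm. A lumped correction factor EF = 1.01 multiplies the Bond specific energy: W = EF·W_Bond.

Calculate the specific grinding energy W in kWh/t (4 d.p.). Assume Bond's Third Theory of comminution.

W = 2.6030 kWh/t

W = 10 Wi / √P80 − 10 Wi / √F80
1/√485 = 0.045408;  1/√4393 = 0.015088
W = 10·8.5·(0.045408 − 0.015088) = 2.5772 kWh/t
Apply correction: 2.5772 × 1.01 = 2.6030 kWh/t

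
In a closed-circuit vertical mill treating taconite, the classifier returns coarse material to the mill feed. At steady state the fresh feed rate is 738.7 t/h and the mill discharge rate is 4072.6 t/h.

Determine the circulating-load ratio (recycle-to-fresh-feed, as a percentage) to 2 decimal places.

Mill node: discharge = fresh + recycle.
R = M − F = 4072.6 − 738.7 = 3333.9 t/h
CL = 100·R/F = 100·3333.9/738.7 = 451.32 %

CL = 451.32 %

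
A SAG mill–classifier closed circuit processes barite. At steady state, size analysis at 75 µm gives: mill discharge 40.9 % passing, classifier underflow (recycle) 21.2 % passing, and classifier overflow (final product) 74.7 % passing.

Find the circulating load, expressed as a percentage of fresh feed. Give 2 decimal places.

CL = 171.57 %

Classifier node, passing 75 µm:
d + r·d = r·u + o → r(d−u) = o−d
r = (74.7 − 40.9)/(40.9 − 21.2) = 33.8/19.7 = 1.7157
CL = 100·r = 171.57 %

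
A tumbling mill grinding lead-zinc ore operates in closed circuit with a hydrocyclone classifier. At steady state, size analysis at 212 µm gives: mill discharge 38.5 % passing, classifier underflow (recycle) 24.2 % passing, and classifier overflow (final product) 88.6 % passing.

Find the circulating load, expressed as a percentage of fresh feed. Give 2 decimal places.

CL = 350.35 %

Balance %-passing 212 µm (r = R/F):
(1+r)d = ru + o → r = (o−d)/(d−u)
r = (88.6 − 38.5)/(38.5 − 24.2) = 50.1/14.3 = 3.5035
CL = 100·r = 350.35 %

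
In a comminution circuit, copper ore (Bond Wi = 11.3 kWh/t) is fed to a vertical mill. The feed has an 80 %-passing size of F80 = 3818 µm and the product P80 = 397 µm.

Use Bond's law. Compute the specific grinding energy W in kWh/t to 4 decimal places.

Bond: W = 10·Wi·(1/√P80 − 1/√F80)
1/√397 = 0.050189;  1/√3818 = 0.016184
W = 10·11.3·(0.050189 − 0.016184) = 3.8425 kWh/t

W = 3.8425 kWh/t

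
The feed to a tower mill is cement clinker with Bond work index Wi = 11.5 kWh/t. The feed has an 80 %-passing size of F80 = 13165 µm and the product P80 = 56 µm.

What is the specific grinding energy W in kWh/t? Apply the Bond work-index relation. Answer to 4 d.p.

W = 10·Wi·(P80^(-½) − F80^(-½))
1/√56 = 0.133631;  1/√13165 = 0.008715
W = 10·11.5·(0.133631 − 0.008715) = 14.3652 kWh/t

W = 14.3652 kWh/t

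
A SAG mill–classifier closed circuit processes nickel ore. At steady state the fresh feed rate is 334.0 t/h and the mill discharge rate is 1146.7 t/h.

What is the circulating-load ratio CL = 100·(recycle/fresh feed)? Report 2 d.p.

Steady state: M = F + R.
R = M − F = 1146.7 − 334.0 = 812.7 t/h
CL = 100·R/F = 100·812.7/334.0 = 243.32 %

CL = 243.32 %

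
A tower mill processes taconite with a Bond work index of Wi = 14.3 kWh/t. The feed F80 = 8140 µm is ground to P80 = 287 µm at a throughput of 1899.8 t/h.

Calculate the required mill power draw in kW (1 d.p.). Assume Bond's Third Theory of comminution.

W = 10 Wi (1/√P80 − 1/√F80)  [Bond]
W = 10·14.3·(1/√287 − 1/√8140) = 10·14.3·(0.047944) = 6.8560 kWh/t
Power = W × throughput = 6.8560 kWh/t × 1899.8 t/h = 13025.1 kW

P = 13025.1 kW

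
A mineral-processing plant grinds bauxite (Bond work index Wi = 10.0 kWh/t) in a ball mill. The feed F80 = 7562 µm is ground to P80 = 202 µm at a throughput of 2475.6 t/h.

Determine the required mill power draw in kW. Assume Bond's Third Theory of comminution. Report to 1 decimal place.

P = 14571.4 kW

Bond:  W = 10 Wi (1/√P − 1/√F)
W = 10·10.0·(1/√202 − 1/√7562) = 10·10.0·(0.058860) = 5.8860 kWh/t
Mill draw = 5.8860 × 2475.6 = 14571.4 kW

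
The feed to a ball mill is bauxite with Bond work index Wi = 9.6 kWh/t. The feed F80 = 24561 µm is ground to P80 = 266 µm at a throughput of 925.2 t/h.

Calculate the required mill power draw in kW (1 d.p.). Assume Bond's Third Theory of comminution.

P = 4879.1 kW

Bond: W = 10·Wi·(1/√P80 − 1/√F80)
W = 10·9.6·(1/√266 − 1/√24561) = 10·9.6·(0.054933) = 5.2736 kWh/t
Power = W × throughput = 5.2736 kWh/t × 925.2 t/h = 4879.1 kW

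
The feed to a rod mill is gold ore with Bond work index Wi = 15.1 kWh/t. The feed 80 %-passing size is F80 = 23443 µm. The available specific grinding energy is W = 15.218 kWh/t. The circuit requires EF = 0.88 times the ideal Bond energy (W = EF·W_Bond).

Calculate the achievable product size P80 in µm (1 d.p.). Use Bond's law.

Bond:  W = 10 Wi (1/√P − 1/√F)
W_Bond = W / EF = 15.218 / 0.88 = 17.2932 kWh/t
⇒ 1/√P80 = W_Bond/(10·Wi) + 1/√F80
  = 17.2932/(10·15.1) + 1/√23443 = 0.114524 + 0.006531 = 0.121056
P80 = (1/0.121056)² = 8.2607² = 68.24 µm

P80 = 68.2 µm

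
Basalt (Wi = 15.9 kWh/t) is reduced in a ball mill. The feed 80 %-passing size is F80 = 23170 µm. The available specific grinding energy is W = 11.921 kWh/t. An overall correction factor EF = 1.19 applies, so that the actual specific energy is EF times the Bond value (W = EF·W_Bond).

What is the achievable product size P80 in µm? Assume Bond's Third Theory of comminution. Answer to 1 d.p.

P80 = 206.6 µm

Bond: W = 10·Wi·(1/√P80 − 1/√F80)
W_Bond = W / EF = 11.921 / 1.19 = 10.0176 kWh/t
⇒ 1/√P80 = W_Bond/(10 Wi) + 1/√F80
  = 10.0176/(10·15.9) + 1/√23170 = 0.063004 + 0.006570 = 0.069574
P80 = (1/0.069574)² = 14.3733² = 206.59 µm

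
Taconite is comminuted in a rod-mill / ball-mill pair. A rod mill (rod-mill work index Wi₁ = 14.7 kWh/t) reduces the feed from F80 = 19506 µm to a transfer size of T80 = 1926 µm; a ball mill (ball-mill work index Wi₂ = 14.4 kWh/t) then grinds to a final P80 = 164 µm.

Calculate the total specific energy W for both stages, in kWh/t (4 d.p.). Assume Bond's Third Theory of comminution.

Bond: W = 10·Wi·(1/√P80 − 1/√F80)
Stage 1 (19506→1926 µm, Wi₁=14.7): W₁ = 10·14.7·(0.022786 − 0.007160) = 2.2970 kWh/t
Stage 2 (1926→164 µm, Wi₂=14.4): W₂ = 10·14.4·(0.078087 − 0.022786) = 7.9633 kWh/t
W = W₁ + W₂ = 2.2970 + 7.9633 = 10.2603 kWh/t

W = 10.2603 kWh/t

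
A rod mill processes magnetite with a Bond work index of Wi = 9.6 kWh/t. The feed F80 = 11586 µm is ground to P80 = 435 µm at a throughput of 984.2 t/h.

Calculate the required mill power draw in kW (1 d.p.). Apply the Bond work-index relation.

W_Bond = 10·Wi·(1/√P₈₀ − 1/√F₈₀)
W = 10·9.6·(1/√435 − 1/√11586) = 10·9.6·(0.038656) = 3.7110 kWh/t
P = W·T = 3.7110·984.2 = 3652.3 kW

P = 3652.3 kW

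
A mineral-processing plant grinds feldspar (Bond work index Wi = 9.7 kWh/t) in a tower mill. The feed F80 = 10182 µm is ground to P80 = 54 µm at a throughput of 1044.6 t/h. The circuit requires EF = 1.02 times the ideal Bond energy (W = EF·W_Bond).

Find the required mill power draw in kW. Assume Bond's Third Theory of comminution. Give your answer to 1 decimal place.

P = 13040.3 kW

W = 10 Wi (P80^-0.5 − F80^-0.5)
W = 10·9.7·(1/√54 − 1/√10182) = 10·9.7·(0.126173) = 12.2387 kWh/t
W_actual = 1.02 × 12.2387 = 12.4835 kWh/t
P = W·T = 12.4835·1044.6 = 13040.3 kW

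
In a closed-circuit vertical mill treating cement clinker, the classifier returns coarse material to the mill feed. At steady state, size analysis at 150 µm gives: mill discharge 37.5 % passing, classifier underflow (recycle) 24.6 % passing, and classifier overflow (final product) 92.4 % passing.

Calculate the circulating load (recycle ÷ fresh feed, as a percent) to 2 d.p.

CL = 425.58 %

Two-product formula at 150 µm:
(1+r)d = ru + o → r = (o−d)/(d−u)
r = (92.4 − 37.5)/(37.5 − 24.6) = 54.9/12.9 = 4.2558
CL = 100·r = 425.58 %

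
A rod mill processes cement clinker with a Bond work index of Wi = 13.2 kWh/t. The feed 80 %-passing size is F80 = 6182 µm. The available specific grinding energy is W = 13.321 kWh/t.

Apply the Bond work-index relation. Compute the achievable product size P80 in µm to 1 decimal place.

W_Bond = 10·Wi·(1/√P₈₀ − 1/√F₈₀)
⇒ 1/√P80 = W/(10 Wi) + 1/√F80
  = 13.3210/(10·13.2) + 1/√6182 = 0.100917 + 0.012718 = 0.113635
P80 = (1/0.113635)² = 8.8001² = 77.44 µm

P80 = 77.4 µm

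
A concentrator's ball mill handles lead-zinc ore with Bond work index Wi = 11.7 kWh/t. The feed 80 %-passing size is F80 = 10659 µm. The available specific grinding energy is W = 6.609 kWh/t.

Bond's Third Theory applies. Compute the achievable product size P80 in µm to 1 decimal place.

W = 10 Wi (1/√P80 − 1/√F80)  [Bond]
⇒ 1/√P80 = W/(10·Wi) + 1/√F80
  = 6.6090/(10·11.7) + 1/√10659 = 0.056487 + 0.009686 = 0.066173
P80 = (1/0.066173)² = 15.1119² = 228.37 µm

P80 = 228.4 µm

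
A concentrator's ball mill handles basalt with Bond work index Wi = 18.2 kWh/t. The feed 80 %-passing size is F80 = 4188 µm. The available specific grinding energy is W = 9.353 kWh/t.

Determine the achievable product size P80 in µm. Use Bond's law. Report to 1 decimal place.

P80 = 223.8 µm

W = 10·Wi·(P80^(-½) − F80^(-½))
⇒ 1/√P80 = W/(10 Wi) + 1/√F80
  = 9.3530/(10·18.2) + 1/√4188 = 0.051390 + 0.015452 = 0.066843
P80 = (1/0.066843)² = 14.9605² = 223.82 µm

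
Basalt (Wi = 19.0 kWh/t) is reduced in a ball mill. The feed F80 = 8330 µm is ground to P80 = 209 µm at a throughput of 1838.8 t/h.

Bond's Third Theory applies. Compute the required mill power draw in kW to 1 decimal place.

P = 20338.6 kW

Bond: W = 10·Wi·(1/√P80 − 1/√F80)
W = 10·19.0·(1/√209 − 1/√8330) = 10·19.0·(0.058215) = 11.0608 kWh/t
P = W·T = 11.0608·1838.8 = 20338.6 kW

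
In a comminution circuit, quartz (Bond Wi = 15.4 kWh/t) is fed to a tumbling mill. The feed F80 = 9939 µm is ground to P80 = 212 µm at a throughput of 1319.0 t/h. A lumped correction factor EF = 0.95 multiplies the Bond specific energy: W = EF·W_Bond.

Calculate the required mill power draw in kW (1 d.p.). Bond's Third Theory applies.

P = 11317.6 kW

Bond: W = 10·Wi·(1/√P80 − 1/√F80)
W = 10·15.4·(1/√212 − 1/√9939) = 10·15.4·(0.058650) = 9.0320 kWh/t
W_actual = 0.95 × 9.0320 = 8.5804 kWh/t
Mill draw = 8.5804 × 1319.0 = 11317.6 kW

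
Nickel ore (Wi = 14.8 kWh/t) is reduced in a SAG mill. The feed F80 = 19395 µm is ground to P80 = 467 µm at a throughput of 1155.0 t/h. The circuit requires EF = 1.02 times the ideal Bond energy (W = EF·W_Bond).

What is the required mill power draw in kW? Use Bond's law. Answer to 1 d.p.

Bond:  W = 10 Wi (1/√P − 1/√F)
W = 10·14.8·(1/√467 − 1/√19395) = 10·14.8·(0.039094) = 5.7859 kWh/t
With EF = 1.02: W = 5.7859·1.02 = 5.9016 kWh/t
Power = W × throughput = 5.9016 kWh/t × 1155.0 t/h = 6816.4 kW

P = 6816.4 kW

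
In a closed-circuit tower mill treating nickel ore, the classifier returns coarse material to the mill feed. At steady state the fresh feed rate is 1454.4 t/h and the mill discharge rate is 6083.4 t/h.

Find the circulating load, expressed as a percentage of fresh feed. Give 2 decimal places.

Steady state: M = F + R.
R = M − F = 6083.4 − 1454.4 = 4629.0 t/h
CL = 100·R/F = 100·4629.0/1454.4 = 318.28 %

CL = 318.28 %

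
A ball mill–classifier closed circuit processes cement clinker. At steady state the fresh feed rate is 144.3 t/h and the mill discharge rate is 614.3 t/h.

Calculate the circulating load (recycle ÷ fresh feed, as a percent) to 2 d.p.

CL = 325.71 %

Discharge = new feed + return, hence
R = M − F = 614.3 − 144.3 = 470.0 t/h
CL = 100·R/F = 100·470.0/144.3 = 325.71 %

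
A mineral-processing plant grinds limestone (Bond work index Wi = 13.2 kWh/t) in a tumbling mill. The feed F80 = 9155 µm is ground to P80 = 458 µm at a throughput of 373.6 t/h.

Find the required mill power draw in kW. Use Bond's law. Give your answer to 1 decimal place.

P = 1788.9 kW

W = 10 Wi / √P80 − 10 Wi / √F80
W = 10·13.2·(1/√458 − 1/√9155) = 10·13.2·(0.036276) = 4.7884 kWh/t
P_mill = W·ṁ = 4.7884·373.6 = 1788.9 kW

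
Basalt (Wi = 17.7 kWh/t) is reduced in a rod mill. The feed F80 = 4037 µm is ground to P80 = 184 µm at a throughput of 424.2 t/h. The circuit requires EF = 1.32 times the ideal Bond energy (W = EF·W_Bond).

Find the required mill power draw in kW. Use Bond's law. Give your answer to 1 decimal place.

P = 5746.6 kW

W = 10 Wi (1/√P80 − 1/√F80)  [Bond]
W = 10·17.7·(1/√184 − 1/√4037) = 10·17.7·(0.057982) = 10.2629 kWh/t
Corrected W = EF·W_Bond = 1.32·10.2629 = 13.5470 kWh/t
Power = W × throughput = 13.5470 kWh/t × 424.2 t/h = 5746.6 kW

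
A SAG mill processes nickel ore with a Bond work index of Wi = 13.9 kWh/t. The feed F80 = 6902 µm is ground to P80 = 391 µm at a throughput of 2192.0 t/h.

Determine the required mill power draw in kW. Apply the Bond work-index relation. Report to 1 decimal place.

W = 10 Wi (1/√P80 − 1/√F80)  [Bond]
W = 10·13.9·(1/√391 − 1/√6902) = 10·13.9·(0.038535) = 5.3564 kWh/t
P_mill = W·ṁ = 5.3564·2192.0 = 11741.3 kW

P = 11741.3 kW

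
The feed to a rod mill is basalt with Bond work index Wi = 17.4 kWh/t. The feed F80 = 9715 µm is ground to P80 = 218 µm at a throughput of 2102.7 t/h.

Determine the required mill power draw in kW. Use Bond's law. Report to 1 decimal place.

P = 21067.9 kW

W = 10·Wi·[P80^(−½) − F80^(−½)]
W = 10·17.4·(1/√218 − 1/√9715) = 10·17.4·(0.057583) = 10.0194 kWh/t
Mill draw = 10.0194 × 2102.7 = 21067.9 kW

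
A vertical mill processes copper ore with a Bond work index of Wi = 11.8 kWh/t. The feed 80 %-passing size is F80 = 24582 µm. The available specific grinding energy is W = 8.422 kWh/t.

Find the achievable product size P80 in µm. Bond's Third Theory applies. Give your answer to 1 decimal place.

P80 = 165.4 µm

W = 10 Wi / √P80 − 10 Wi / √F80
P80^-0.5 = F80^-0.5 + W/(10 Wi)
  = 8.4220/(10·11.8) + 1/√24582 = 0.071373 + 0.006378 = 0.077751
P80 = (1/0.077751)² = 12.8616² = 165.42 µm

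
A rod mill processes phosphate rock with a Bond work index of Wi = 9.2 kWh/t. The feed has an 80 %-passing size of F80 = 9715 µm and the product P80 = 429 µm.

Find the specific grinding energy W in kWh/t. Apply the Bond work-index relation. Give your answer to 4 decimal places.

W = 3.5084 kWh/t

W_Bond = 10·Wi·(1/√P₈₀ − 1/√F₈₀)
1/√429 = 0.048280;  1/√9715 = 0.010146
W = 10·9.2·(0.048280 − 0.010146) = 3.5084 kWh/t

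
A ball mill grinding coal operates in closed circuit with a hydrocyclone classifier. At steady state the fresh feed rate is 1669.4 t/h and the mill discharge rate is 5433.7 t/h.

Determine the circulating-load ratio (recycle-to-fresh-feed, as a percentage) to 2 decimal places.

M = F + R at steady state, so:
R = M − F = 5433.7 − 1669.4 = 3764.3 t/h
CL = 100·R/F = 100·3764.3/1669.4 = 225.49 %

CL = 225.49 %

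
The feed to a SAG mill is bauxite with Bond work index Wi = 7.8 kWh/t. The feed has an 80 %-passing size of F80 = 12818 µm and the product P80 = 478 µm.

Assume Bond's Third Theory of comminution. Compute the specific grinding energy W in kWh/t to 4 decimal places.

W = 2.8787 kWh/t

Bond:  W = 10 Wi (1/√P − 1/√F)
1/√478 = 0.045739;  1/√12818 = 0.008833
W = 10·7.8·(0.045739 − 0.008833) = 2.8787 kWh/t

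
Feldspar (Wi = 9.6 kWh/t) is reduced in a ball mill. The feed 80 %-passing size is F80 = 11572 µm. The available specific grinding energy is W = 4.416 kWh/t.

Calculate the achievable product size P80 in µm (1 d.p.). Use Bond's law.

W = 10 Wi (1/√P80 − 1/√F80)  [Bond]
⇒ 1/√P80 = W/(10·Wi) + 1/√F80
  = 4.4160/(10·9.6) + 1/√11572 = 0.046000 + 0.009296 = 0.055296
P80 = (1/0.055296)² = 18.0845² = 327.05 µm

P80 = 327.0 µm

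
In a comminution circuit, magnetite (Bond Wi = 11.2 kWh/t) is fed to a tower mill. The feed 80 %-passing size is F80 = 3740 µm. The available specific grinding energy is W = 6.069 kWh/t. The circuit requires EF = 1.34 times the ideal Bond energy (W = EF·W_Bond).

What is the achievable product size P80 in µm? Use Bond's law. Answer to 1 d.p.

W = 10 Wi (P80^-0.5 − F80^-0.5)
W_Bond = W / EF = 6.069 / 1.34 = 4.5291 kWh/t
⇒ 1/√P80 = W_Bond/(10·Wi) + 1/√F80
  = 4.5291/(10·11.2) + 1/√3740 = 0.040438 + 0.016352 = 0.056790
P80 = (1/0.056790)² = 17.6087² = 310.07 µm

P80 = 310.1 µm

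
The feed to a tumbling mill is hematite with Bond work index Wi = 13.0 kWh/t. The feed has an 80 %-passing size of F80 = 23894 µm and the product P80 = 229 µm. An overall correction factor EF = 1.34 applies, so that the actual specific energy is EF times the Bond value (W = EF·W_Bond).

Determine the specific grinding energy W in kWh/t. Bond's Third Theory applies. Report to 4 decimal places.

W = 10.3845 kWh/t

W_Bond = 10·Wi·(1/√P₈₀ − 1/√F₈₀)
1/√229 = 0.066082;  1/√23894 = 0.006469
W = 10·13.0·(0.066082 − 0.006469) = 7.7496 kWh/t
With EF = 1.34: W = 7.7496·1.34 = 10.3845 kWh/t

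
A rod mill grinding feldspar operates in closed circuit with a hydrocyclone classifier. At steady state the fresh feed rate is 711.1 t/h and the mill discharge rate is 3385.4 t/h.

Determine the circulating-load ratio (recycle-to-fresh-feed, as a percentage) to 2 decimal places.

CL = 376.08 %

Mill node: discharge = fresh + recycle.
R = M − F = 3385.4 − 711.1 = 2674.3 t/h
CL = 100·R/F = 100·2674.3/711.1 = 376.08 %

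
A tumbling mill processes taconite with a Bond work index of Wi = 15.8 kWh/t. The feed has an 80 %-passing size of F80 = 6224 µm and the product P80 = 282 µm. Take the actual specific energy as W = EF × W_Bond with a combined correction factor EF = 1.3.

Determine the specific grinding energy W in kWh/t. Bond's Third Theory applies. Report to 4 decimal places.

W = 10 Wi / √P80 − 10 Wi / √F80
1/√282 = 0.059549;  1/√6224 = 0.012676
W = 10·15.8·(0.059549 − 0.012676) = 7.4060 kWh/t
W_actual = 1.3 × 7.4060 = 9.6278 kWh/t

W = 9.6278 kWh/t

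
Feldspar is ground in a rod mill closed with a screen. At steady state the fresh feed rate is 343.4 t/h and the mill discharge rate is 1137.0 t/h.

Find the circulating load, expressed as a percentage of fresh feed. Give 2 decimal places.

CL = 231.10 %

Discharge = new feed + return, hence
R = M − F = 1137.0 − 343.4 = 793.6 t/h
CL = 100·R/F = 100·793.6/343.4 = 231.10 %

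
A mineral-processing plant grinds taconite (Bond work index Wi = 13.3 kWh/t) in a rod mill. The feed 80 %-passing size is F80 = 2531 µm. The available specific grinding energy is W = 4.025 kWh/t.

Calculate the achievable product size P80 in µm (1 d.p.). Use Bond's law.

P80 = 397.8 µm

W = 10 Wi (1/√P80 − 1/√F80)  [Bond]
⇒ 1/√P80 = W/(10·Wi) + 1/√F80
  = 4.0250/(10·13.3) + 1/√2531 = 0.030263 + 0.019877 = 0.050140
P80 = (1/0.050140)² = 19.9440² = 397.76 µm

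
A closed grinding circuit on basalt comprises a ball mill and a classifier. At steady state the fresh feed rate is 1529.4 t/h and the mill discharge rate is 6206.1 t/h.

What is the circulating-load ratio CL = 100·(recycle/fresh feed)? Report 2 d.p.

CL = 305.79 %

M = F + R at steady state, so:
R = M − F = 6206.1 − 1529.4 = 4676.7 t/h
CL = 100·R/F = 100·4676.7/1529.4 = 305.79 %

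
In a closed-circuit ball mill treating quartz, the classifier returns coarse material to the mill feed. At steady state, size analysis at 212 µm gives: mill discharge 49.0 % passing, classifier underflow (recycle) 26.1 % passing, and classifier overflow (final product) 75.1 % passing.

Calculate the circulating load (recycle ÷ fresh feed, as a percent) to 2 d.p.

CL = 113.97 %

Mass balance on the −212 µm fraction:
Fd + Rd = Ru + Fo ⇒ R/F = (o−d)/(d−u)
r = (75.1 − 49.0)/(49.0 − 26.1) = 26.1/22.9 = 1.1397
CL = 100·r = 113.97 %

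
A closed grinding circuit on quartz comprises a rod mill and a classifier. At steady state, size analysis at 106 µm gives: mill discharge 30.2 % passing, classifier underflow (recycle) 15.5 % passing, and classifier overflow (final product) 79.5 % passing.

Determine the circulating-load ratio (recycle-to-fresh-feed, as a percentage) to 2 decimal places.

CL = 335.37 %

Let r = R/F. Size balance at 106 µm:
d + r·d = r·u + o → r(d−u) = o−d
r = (79.5 − 30.2)/(30.2 − 15.5) = 49.3/14.7 = 3.3537
CL = 100·r = 335.37 %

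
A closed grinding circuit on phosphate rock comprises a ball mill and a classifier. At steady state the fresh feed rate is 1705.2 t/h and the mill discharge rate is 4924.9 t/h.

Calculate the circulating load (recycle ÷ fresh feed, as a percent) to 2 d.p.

M = F + R at steady state, so:
R = M − F = 4924.9 − 1705.2 = 3219.7 t/h
CL = 100·R/F = 100·3219.7/1705.2 = 188.82 %

CL = 188.82 %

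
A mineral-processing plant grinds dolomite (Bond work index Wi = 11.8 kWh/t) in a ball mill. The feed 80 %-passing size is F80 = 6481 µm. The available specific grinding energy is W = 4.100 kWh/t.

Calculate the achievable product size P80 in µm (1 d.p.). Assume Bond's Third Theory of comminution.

W = 10 Wi (P80^-0.5 − F80^-0.5)
⇒ 1/√P80 = W/(10·Wi) + 1/√F80
  = 4.1000/(10·11.8) + 1/√6481 = 0.034746 + 0.012422 = 0.047167
P80 = (1/0.047167)² = 21.2011² = 449.49 µm

P80 = 449.5 µm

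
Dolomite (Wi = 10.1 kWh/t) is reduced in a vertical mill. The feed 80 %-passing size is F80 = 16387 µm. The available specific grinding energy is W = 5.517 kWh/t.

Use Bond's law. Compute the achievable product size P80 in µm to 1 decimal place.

P80 = 256.5 µm

Bond:  W = 10 Wi (1/√P − 1/√F)
P80^(−½) = W/(10 Wi) + F80^(−½)
  = 5.5170/(10·10.1) + 1/√16387 = 0.054624 + 0.007812 = 0.062436
P80 = (1/0.062436)² = 16.0165² = 256.53 µm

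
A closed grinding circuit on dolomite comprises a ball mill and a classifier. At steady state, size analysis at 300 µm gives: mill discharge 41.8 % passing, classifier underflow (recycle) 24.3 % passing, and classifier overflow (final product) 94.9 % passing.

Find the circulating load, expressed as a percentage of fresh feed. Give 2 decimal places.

CL = 303.43 %

Classifier node, passing 300 µm:
d + r·d = r·u + o → r(d−u) = o−d
r = (94.9 − 41.8)/(41.8 − 24.3) = 53.1/17.5 = 3.0343
CL = 100·r = 303.43 %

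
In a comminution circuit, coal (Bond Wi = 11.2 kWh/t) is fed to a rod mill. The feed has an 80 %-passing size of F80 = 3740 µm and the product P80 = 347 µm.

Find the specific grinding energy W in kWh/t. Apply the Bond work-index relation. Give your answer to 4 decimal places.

W = 4.1811 kWh/t

Bond: W = 10·Wi·(1/√P80 − 1/√F80)
1/√347 = 0.053683;  1/√3740 = 0.016352
W = 10·11.2·(0.053683 − 0.016352) = 4.1811 kWh/t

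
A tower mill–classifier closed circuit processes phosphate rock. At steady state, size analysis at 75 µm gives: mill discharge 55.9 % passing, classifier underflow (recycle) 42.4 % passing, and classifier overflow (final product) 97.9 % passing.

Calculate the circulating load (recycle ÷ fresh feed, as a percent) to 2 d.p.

CL = 311.11 %

Balance %-passing 75 µm (r = R/F):
(1+r)·d = r·u + o ⇒ r = (o−d)/(d−u)
r = (97.9 − 55.9)/(55.9 − 42.4) = 42.0/13.5 = 3.1111
CL = 100·r = 311.11 %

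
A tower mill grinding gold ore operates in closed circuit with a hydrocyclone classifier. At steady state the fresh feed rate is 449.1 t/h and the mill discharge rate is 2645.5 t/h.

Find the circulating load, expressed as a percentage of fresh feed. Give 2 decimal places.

Steady state: M = F + R.
R = M − F = 2645.5 − 449.1 = 2196.4 t/h
CL = 100·R/F = 100·2196.4/449.1 = 489.07 %

CL = 489.07 %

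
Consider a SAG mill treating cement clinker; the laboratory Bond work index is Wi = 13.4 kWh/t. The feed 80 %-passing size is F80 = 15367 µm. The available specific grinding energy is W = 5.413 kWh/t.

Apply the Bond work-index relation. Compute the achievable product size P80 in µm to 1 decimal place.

P80 = 425.8 µm

Bond:  W = 10 Wi (1/√P − 1/√F)
P80^(−½) = W/(10 Wi) + F80^(−½)
  = 5.4130/(10·13.4) + 1/√15367 = 0.040396 + 0.008067 = 0.048462
P80 = (1/0.048462)² = 20.6346² = 425.78 µm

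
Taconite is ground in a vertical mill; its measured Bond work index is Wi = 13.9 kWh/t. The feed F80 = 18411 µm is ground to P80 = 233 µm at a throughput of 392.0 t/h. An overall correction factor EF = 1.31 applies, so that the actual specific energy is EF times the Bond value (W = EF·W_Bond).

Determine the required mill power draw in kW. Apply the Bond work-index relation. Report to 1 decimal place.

W = 10 Wi (P80^-0.5 − F80^-0.5)
W = 10·13.9·(1/√233 − 1/√18411) = 10·13.9·(0.058142) = 8.0818 kWh/t
Apply correction: 8.0818 × 1.31 = 10.5871 kWh/t
Mill draw = 10.5871 × 392.0 = 4150.2 kW

P = 4150.2 kW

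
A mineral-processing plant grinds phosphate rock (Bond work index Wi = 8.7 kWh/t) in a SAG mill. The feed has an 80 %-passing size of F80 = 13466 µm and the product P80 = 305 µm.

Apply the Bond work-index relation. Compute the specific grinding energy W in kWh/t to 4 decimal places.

W = 10 Wi (P80^-0.5 − F80^-0.5)
1/√305 = 0.057260;  1/√13466 = 0.008617
W = 10·8.7·(0.057260 − 0.008617) = 4.2319 kWh/t

W = 4.2319 kWh/t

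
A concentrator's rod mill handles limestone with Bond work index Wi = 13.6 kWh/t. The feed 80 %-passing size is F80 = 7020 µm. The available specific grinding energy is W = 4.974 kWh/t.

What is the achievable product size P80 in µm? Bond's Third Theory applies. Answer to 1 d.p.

P80 = 425.0 µm

W = 10·Wi·[P80^(−½) − F80^(−½)]
P80^(−½) = W/(10 Wi) + F80^(−½)
  = 4.9740/(10·13.6) + 1/√7020 = 0.036574 + 0.011935 = 0.048509
P80 = (1/0.048509)² = 20.6148² = 424.97 µm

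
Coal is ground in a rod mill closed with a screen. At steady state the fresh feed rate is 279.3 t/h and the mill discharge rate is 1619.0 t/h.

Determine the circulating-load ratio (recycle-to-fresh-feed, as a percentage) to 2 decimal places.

CL = 479.66 %

M = F + R at steady state, so:
R = M − F = 1619.0 − 279.3 = 1339.7 t/h
CL = 100·R/F = 100·1339.7/279.3 = 479.66 %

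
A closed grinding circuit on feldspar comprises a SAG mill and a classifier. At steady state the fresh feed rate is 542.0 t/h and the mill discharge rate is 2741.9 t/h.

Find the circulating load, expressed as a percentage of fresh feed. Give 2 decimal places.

Discharge = new feed + return, hence
R = M − F = 2741.9 − 542.0 = 2199.9 t/h
CL = 100·R/F = 100·2199.9/542.0 = 405.89 %

CL = 405.89 %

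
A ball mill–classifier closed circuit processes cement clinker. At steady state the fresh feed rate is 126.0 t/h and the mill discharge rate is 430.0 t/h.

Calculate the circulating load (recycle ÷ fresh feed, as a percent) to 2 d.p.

CL = 241.27 %

Discharge = new feed + return, hence
R = M − F = 430.0 − 126.0 = 304.0 t/h
CL = 100·R/F = 100·304.0/126.0 = 241.27 %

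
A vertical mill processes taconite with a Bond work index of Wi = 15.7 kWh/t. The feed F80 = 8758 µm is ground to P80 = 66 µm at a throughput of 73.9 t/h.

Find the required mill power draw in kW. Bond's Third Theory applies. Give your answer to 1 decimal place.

Bond: W = 10·Wi·(1/√P80 − 1/√F80)
W = 10·15.7·(1/√66 − 1/√8758) = 10·15.7·(0.112406) = 17.6477 kWh/t
P_mill = W·ṁ = 17.6477·73.9 = 1304.2 kW

P = 1304.2 kW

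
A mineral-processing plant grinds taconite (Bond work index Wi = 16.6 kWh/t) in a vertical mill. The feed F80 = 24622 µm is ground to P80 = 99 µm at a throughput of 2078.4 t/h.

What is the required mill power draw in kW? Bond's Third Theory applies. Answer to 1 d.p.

Bond: W = 10·Wi·(1/√P80 − 1/√F80)
W = 10·16.6·(1/√99 − 1/√24622) = 10·16.6·(0.094131) = 15.6257 kWh/t
Power = W × throughput = 15.6257 kWh/t × 2078.4 t/h = 32476.5 kW

P = 32476.5 kW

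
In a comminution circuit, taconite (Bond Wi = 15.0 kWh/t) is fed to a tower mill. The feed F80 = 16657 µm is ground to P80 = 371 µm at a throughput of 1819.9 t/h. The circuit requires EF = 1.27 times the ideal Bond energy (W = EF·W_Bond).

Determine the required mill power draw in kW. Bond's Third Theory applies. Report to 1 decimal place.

Bond: W = 10·Wi·(1/√P80 − 1/√F80)
W = 10·15.0·(1/√371 − 1/√16657) = 10·15.0·(0.044169) = 6.6254 kWh/t
Apply correction: 6.6254 × 1.27 = 8.4142 kWh/t
Power = W × throughput = 8.4142 kWh/t × 1819.9 t/h = 15313.1 kW

P = 15313.1 kW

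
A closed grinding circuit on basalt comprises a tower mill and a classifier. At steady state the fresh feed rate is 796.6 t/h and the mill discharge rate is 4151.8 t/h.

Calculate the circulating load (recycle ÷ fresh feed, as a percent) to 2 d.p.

CL = 421.19 %

M = F + R at steady state, so:
R = M − F = 4151.8 − 796.6 = 3355.2 t/h
CL = 100·R/F = 100·3355.2/796.6 = 421.19 %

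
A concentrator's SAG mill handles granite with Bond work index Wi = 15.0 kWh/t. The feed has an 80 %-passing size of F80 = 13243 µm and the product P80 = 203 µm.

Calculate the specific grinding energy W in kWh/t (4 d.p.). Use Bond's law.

W = 10·Wi·(P80^(-½) − F80^(-½))
1/√203 = 0.070186;  1/√13243 = 0.008690
W = 10·15.0·(0.070186 − 0.008690) = 9.2245 kWh/t

W = 9.2245 kWh/t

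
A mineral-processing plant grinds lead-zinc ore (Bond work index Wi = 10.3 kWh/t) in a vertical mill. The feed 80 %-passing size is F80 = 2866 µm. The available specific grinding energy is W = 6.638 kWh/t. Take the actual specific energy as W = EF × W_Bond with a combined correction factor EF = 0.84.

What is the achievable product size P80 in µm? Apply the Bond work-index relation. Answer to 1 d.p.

W = 10·Wi·(P80^(-½) − F80^(-½))
W_Bond = W / EF = 6.638 / 0.84 = 7.9024 kWh/t
P80^-0.5 = F80^-0.5 + W_Bond/(10 Wi)
  = 7.9024/(10·10.3) + 1/√2866 = 0.076722 + 0.018679 = 0.095402
P80 = (1/0.095402)² = 10.4820² = 109.87 µm

P80 = 109.9 µm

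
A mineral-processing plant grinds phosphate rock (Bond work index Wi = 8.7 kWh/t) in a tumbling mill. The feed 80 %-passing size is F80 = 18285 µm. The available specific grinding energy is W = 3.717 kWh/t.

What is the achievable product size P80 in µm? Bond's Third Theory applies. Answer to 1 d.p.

P80 = 398.1 µm

W = 10·Wi·(P80^(-½) − F80^(-½))
⇒ 1/√P80 = W/(10·Wi) + 1/√F80
  = 3.7170/(10·8.7) + 1/√18285 = 0.042724 + 0.007395 = 0.050119
P80 = (1/0.050119)² = 19.9524² = 398.10 µm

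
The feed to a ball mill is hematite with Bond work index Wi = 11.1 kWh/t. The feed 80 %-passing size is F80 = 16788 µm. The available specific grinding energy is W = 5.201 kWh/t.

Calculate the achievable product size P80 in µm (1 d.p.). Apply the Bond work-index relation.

W = 10 Wi (1/√P80 − 1/√F80)  [Bond]
1/√P80 = 1/√F80 + W/(10·Wi)
  = 5.2010/(10·11.1) + 1/√16788 = 0.046856 + 0.007718 = 0.054574
P80 = (1/0.054574)² = 18.3238² = 335.76 µm

P80 = 335.8 µm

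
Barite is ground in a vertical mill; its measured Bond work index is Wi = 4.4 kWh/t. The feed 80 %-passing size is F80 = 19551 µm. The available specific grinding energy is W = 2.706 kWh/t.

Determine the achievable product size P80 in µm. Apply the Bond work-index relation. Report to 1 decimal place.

P80 = 212.2 µm

Bond: W = 10·Wi·(1/√P80 − 1/√F80)
⇒ 1/√P80 = W/(10·Wi) + 1/√F80
  = 2.7060/(10·4.4) + 1/√19551 = 0.061500 + 0.007152 = 0.068652
P80 = (1/0.068652)² = 14.5663² = 212.18 µm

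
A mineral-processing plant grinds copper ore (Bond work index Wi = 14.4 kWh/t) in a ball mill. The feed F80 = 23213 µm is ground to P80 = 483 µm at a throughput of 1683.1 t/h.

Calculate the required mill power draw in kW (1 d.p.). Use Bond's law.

W = 10 Wi / √P80 − 10 Wi / √F80
W = 10·14.4·(1/√483 − 1/√23213) = 10·14.4·(0.038938) = 5.6071 kWh/t
Power = W × throughput = 5.6071 kWh/t × 1683.1 t/h = 9437.3 kW

P = 9437.3 kW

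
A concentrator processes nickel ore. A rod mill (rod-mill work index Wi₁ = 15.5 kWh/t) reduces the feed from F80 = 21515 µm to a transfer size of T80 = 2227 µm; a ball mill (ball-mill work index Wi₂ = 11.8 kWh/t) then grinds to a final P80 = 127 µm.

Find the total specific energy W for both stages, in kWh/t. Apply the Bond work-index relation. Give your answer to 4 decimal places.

W = 10·Wi·(P80^(-½) − F80^(-½))
Stage 1 (21515→2227 µm, Wi₁=15.5): W₁ = 10·15.5·(0.021190 − 0.006818) = 2.2278 kWh/t
Stage 2 (2227→127 µm, Wi₂=11.8): W₂ = 10·11.8·(0.088736 − 0.021190) = 7.9703 kWh/t
W = W₁ + W₂ = 2.2278 + 7.9703 = 10.1981 kWh/t

W = 10.1981 kWh/t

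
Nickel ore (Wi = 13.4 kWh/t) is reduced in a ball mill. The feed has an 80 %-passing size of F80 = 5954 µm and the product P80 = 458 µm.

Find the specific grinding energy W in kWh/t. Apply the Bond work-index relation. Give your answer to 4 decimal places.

W = 10 Wi (P80^-0.5 − F80^-0.5)
1/√458 = 0.046727;  1/√5954 = 0.012960
W = 10·13.4·(0.046727 − 0.012960) = 4.5248 kWh/t

W = 4.5248 kWh/t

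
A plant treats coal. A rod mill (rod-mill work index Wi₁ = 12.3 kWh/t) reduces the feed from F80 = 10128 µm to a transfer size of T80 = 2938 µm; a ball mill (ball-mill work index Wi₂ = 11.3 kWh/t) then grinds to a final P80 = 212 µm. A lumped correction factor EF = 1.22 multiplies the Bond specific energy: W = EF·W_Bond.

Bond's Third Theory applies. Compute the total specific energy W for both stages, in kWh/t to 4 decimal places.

W = 10 Wi (1/√P80 − 1/√F80)  [Bond]
Stage 1 (10128→2938 µm, Wi₁=12.3): W₁ = 10·12.3·(0.018449 − 0.009937) = 1.0470 kWh/t
Stage 2 (2938→212 µm, Wi₂=11.3): W₂ = 10·11.3·(0.068680 − 0.018449) = 5.6761 kWh/t
W = W₁ + W₂ = 1.0470 + 5.6761 = 6.7232 kWh/t
Apply correction: 6.7232 × 1.22 = 8.2023 kWh/t

W = 8.2023 kWh/t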